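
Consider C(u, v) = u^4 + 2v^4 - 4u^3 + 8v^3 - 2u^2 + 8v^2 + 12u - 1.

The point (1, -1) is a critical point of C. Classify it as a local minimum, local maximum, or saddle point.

The mixed partial ∂²C/∂u∂v is 0, so the Hessian at any point is diag(C_uu, C_vv) = diag(4(3u^2 - 6u - 1), 8(3v^2 + 6v + 2)).
At (1, -1): H = diag(-16, -8).
Both eigenvalues are negative, so H is negative definite: a local maximum.

local maximum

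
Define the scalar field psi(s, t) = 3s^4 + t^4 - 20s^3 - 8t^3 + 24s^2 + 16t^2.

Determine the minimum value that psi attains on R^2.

-128

psi(s,t) separates as P(s) + Q(t), so its minimum is min P + min Q.
P'(s) = 12s(s - 4)(s - 1) vanishes at s ∈ {0, 1, 4}; Q'(t) = 4t(t - 4)(t - 2) vanishes at t ∈ {0, 2, 4}.
Local minima of P (where P''>0): P(0)=0, P(4)=-128. Local minima of Q: Q(0)=0, Q(4)=0.
So the global minimum of psi is P(4) + Q(0) = -128 + 0 = -128, attained at (4, 0).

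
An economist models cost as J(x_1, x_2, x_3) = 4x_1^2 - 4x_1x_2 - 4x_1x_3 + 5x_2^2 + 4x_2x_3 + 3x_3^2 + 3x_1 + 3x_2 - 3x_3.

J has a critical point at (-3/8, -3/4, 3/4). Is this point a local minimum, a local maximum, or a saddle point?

local minimum

The Hessian is constant: H = [[8, -4, -4], [-4, 10, 4], [-4, 4, 6]].
Leading principal minors: Δ₁ = 8, Δ₂ = 64, Δ₃ = 224.
All leading minors are positive, so H is positive definite: a local minimum.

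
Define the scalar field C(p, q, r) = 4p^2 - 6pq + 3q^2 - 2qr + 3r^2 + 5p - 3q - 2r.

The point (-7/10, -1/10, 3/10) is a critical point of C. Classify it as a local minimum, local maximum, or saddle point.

The Hessian is constant: H = [[8, -6, 0], [-6, 6, -2], [0, -2, 6]].
Leading principal minors: Δ₁ = 8, Δ₂ = 12, Δ₃ = 40.
All leading minors are positive, so H is positive definite: a local minimum.

local minimum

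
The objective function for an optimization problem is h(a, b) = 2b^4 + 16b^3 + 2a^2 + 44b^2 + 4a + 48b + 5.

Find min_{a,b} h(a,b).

h(a,b) separates as P(a) + Q(b) + 5, so its minimum is min P + min Q + 5.
P'(a) = 4a + 4 vanishes at a ∈ {-1}; Q'(b) = 8(b + 1)(b + 2)(b + 3) vanishes at b ∈ {-3, -2, -1}.
Local minima of P (where P''>0): P(-1)=-2. Local minima of Q: Q(-3)=-18, Q(-1)=-18.
So the global minimum of h is P(-1) + Q(-3) + 5 = -2 − 18 + 5 = -15, attained at (-1, -3).

-15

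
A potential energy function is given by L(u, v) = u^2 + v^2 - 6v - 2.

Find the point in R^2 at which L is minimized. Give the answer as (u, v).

L(u,v) separates as P(u) + Q(v) − 2, so its minimum is min P + min Q − 2.
P'(u) = 2u vanishes at u ∈ {0}; Q'(v) = 2v - 6 vanishes at v ∈ {3}.
Local minima of P (where P''>0): P(0)=0. Local minima of Q: Q(3)=-9.
So the global minimum of L is P(0) + Q(3) − 2 = 0 − 9 − 2 = -11, attained at (0, 3).

(0, 3)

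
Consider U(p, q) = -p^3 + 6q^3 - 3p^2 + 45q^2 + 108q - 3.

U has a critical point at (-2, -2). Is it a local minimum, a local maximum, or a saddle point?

The mixed partial ∂²U/∂p∂q is 0, so the Hessian at any point is diag(U_pp, U_qq) = diag(-6(p + 1), 18(2q + 5)).
At (-2, -2): H = diag(6, 18).
Both eigenvalues are positive, so H is positive definite: a local minimum.

local minimum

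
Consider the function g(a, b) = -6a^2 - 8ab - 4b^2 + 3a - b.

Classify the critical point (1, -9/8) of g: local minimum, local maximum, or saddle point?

local maximum

The Hessian of g is constant: H = [[-12, -8], [-8, -8]].
det(H) = (-12)·(-8) − (-8)² = 32.
det(H) > 0 and tr(H) = -20 < 0, so H is negative definite and the point is a local maximum.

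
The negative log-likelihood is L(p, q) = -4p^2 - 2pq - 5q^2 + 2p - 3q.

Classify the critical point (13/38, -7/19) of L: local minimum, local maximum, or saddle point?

The Hessian of L is constant: H = [[-8, -2], [-2, -10]].
det(H) = (-8)·(-10) − (-2)² = 76.
det(H) > 0 and tr(H) = -18 < 0, so H is negative definite and the point is a local maximum.

local maximum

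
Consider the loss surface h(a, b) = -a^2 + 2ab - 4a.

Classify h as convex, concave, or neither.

h is quadratic, so its Hessian is the constant matrix H = [[-2, 2], [2, 0]].
det(H) = -4, tr(H) = -2.
det(H) < 0, so H is indefinite: neither convex nor concave.

neither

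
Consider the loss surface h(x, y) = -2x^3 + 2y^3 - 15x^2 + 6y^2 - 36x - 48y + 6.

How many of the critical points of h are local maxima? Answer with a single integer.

1

h separates as a function of x plus a function of y, so ∇h=0 decouples.
∂h/∂x = -6(x + 2)(x + 3) = 0 at x ∈ {-3, -2}; ∂h/∂y = 6(y - 2)(y + 4) = 0 at y ∈ {-4, 2}.
The Hessian is diagonal: diag(h_xx, h_yy). Second derivatives: h_xx(-3)=6, h_xx(-2)=-6; h_yy(-4)=-36, h_yy(2)=36.
Local maxima occur where both diagonal entries negative: (-2, -4). Count: 1.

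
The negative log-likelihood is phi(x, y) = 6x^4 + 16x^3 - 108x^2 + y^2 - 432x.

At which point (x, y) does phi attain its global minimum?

(3, 0)

phi(x,y) separates as P(x) + Q(y), so its minimum is min P + min Q.
P'(x) = 24(x - 3)(x + 2)(x + 3) vanishes at x ∈ {-3, -2, 3}; Q'(y) = 2y vanishes at y ∈ {0}.
Local minima of P (where P''>0): P(-3)=378, P(3)=-1350. Local minima of Q: Q(0)=0.
So the global minimum of phi is P(3) + Q(0) = -1350 + 0 = -1350, attained at (3, 0).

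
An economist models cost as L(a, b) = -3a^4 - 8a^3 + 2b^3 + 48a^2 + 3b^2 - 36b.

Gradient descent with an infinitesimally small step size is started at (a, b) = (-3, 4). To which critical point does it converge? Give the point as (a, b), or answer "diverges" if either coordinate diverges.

(0, 2)

L is separable, so gradient descent decouples: a follows -∂L/∂a, b follows -∂L/∂b.
∂L/∂a = -12a(a - 2)(a + 4); at a=-3 this is -180, so a increases.
∂L/∂b = 6(b - 2)(b + 3); at b=4 this is 84, so b decreases.
a converges to its nearest critical value 0 (a local min of the a-part); b converges to 2. The iterate converges to (0, 2).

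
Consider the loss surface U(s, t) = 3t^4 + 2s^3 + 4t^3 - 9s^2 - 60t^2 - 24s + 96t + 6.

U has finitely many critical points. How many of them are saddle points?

3

U separates as a function of s plus a function of t, so ∇U=0 decouples.
∂U/∂s = 6(s - 4)(s + 1) = 0 at s ∈ {-1, 4}; ∂U/∂t = 12(t - 2)(t - 1)(t + 4) = 0 at t ∈ {-4, 1, 2}.
The Hessian is diagonal: diag(U_ss, U_tt). Second derivatives: U_ss(-1)=-30, U_ss(4)=30; U_tt(-4)=360, U_tt(1)=-60, U_tt(2)=72.
Saddle points occur where the two diagonal entries have opposite signs: (-1, -4), (-1, 2), (4, 1). Count: 3.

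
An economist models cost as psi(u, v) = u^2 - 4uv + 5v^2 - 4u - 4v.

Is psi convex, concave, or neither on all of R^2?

convex

psi is quadratic, so its Hessian is the constant matrix H = [[2, -4], [-4, 10]].
det(H) = 4, tr(H) = 12.
det(H) > 0 and tr(H) > 0, so H is positive definite everywhere: convex.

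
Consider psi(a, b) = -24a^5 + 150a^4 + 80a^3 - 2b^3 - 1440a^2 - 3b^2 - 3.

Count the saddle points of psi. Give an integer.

psi separates as a function of a plus a function of b, so ∇psi=0 decouples.
∂psi/∂a = -120a(a - 4)(a - 3)(a + 2) = 0 at a ∈ {-2, 0, 3, 4}; ∂psi/∂b = -6b(b + 1) = 0 at b ∈ {-1, 0}.
The Hessian is diagonal: diag(psi_aa, psi_bb). Second derivatives: psi_aa(-2)=7200, psi_aa(0)=-2880, psi_aa(3)=1800, psi_aa(4)=-2880; psi_bb(-1)=6, psi_bb(0)=-6.
Saddle points occur where the two diagonal entries have opposite signs: (-2, 0), (0, -1), (3, 0), (4, -1). Count: 4.

4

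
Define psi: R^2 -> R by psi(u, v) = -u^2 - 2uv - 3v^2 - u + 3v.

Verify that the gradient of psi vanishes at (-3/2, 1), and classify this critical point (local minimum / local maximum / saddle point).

local maximum

∇psi = (-2u - 2v - 1, -2u - 6v + 3); substituting (-3/2, 1) gives ∇psi = (0, 0), so (-3/2, 1) is indeed a critical point.
The Hessian of psi is constant: H = [[-2, -2], [-2, -6]].
det(H) = (-2)·(-6) − (-2)² = 8.
det(H) > 0 and tr(H) = -8 < 0, so H is negative definite and the point is a local maximum.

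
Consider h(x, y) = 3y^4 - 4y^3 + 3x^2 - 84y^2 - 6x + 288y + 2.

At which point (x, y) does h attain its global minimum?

h(x,y) separates as P(x) + Q(y) + 2, so its minimum is min P + min Q + 2.
P'(x) = 6x - 6 vanishes at x ∈ {1}; Q'(y) = 12(y - 3)(y - 2)(y + 4) vanishes at y ∈ {-4, 2, 3}.
Local minima of P (where P''>0): P(1)=-3. Local minima of Q: Q(-4)=-1472, Q(3)=243.
So the global minimum of h is P(1) + Q(-4) + 2 = -3 − 1472 + 2 = -1473, attained at (1, -4).

(1, -4)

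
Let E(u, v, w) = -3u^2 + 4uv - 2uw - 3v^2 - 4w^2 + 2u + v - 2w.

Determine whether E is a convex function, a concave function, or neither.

E is quadratic, so its Hessian is the constant matrix H = [[-6, 4, -2], [4, -6, 0], [-2, 0, -8]].
Leading principal minors: -6, 20, -136.
Signs alternate −, +, − ⇒ H ≺ 0 ⇒ concave.

concave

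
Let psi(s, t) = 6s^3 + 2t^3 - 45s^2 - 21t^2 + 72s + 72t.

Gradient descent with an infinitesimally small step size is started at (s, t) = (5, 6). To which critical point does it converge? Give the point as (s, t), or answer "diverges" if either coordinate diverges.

psi is separable, so gradient descent decouples: s follows -∂psi/∂s, t follows -∂psi/∂t.
∂psi/∂s = 18(s - 4)(s - 1); at s=5 this is 72, so s decreases.
∂psi/∂t = 6(t - 4)(t - 3); at t=6 this is 36, so t decreases.
s converges to its nearest critical value 4 (a local min of the s-part); t converges to 4. The iterate converges to (4, 4).

(4, 4)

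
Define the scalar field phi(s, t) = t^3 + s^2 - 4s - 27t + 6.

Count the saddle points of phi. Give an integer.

phi separates as a function of s plus a function of t, so ∇phi=0 decouples.
∂phi/∂s = 2(s - 2) = 0 at s ∈ {2}; ∂phi/∂t = 3(t - 3)(t + 3) = 0 at t ∈ {-3, 3}.
The Hessian is diagonal: diag(phi_ss, phi_tt). Second derivatives: phi_ss(2)=2; phi_tt(-3)=-18, phi_tt(3)=18.
Saddle points occur where the two diagonal entries have opposite signs: (2, -3). Count: 1.

1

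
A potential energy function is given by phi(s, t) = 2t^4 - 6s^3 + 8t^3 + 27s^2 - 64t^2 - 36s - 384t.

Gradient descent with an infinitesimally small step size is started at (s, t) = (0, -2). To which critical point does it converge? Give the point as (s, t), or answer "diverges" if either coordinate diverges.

(1, 4)

phi is separable, so gradient descent decouples: s follows -∂phi/∂s, t follows -∂phi/∂t.
∂phi/∂s = -18(s - 2)(s - 1); at s=0 this is -36, so s increases.
∂phi/∂t = 8(t - 4)(t + 3)(t + 4); at t=-2 this is -96, so t increases.
s converges to its nearest critical value 1 (a local min of the s-part); t converges to 4. The iterate converges to (1, 4).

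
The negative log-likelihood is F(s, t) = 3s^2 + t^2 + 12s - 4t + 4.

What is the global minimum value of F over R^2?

F(s,t) separates as P(s) + Q(t) + 4, so its minimum is min P + min Q + 4.
P'(s) = 6s + 12 vanishes at s ∈ {-2}; Q'(t) = 2(t - 2) vanishes at t ∈ {2}.
Local minima of P (where P''>0): P(-2)=-12. Local minima of Q: Q(2)=-4.
So the global minimum of F is P(-2) + Q(2) + 4 = -12 − 4 + 4 = -12, attained at (-2, 2).

-12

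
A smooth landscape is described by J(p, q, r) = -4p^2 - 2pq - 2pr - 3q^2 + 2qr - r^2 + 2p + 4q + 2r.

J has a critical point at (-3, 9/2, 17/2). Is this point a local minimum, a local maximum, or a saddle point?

The Hessian is constant: H = [[-8, -2, -2], [-2, -6, 2], [-2, 2, -2]].
Leading principal minors: Δ₁ = -8, Δ₂ = 44, Δ₃ = -16.
The minors alternate sign starting negative (−, +, −), so H is negative definite: a local maximum.

local maximum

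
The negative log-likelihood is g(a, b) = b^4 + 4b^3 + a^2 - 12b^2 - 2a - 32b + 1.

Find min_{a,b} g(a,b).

-64

g(a,b) separates as P(a) + Q(b) + 1, so its minimum is min P + min Q + 1.
P'(a) = 2a - 2 vanishes at a ∈ {1}; Q'(b) = 4(b - 2)(b + 1)(b + 4) vanishes at b ∈ {-4, -1, 2}.
Local minima of P (where P''>0): P(1)=-1. Local minima of Q: Q(-4)=-64, Q(2)=-64.
So the global minimum of g is P(1) + Q(-4) + 1 = -1 − 64 + 1 = -64, attained at (1, -4).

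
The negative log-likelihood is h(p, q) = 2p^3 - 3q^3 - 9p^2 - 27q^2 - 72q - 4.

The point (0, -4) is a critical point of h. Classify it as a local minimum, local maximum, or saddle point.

saddle point

The mixed partial ∂²h/∂p∂q is 0, so the Hessian at any point is diag(h_pp, h_qq) = diag(6(2p - 3), -18(q + 3)).
At (0, -4): H = diag(-18, 18).
The eigenvalues have opposite signs, so H is indefinite: a saddle point.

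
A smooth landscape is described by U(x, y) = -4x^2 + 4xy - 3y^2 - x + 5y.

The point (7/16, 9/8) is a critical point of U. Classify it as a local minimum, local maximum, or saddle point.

The Hessian of U is constant: H = [[-8, 4], [4, -6]].
det(H) = (-8)·(-6) − 4² = 32.
det(H) > 0 and tr(H) = -14 < 0, so H is negative definite and the point is a local maximum.

local maximum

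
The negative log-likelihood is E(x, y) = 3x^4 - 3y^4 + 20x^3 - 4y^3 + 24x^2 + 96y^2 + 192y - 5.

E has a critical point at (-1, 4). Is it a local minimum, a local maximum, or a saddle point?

local maximum

The mixed partial ∂²E/∂x∂y is 0, so the Hessian at any point is diag(E_xx, E_yy) = diag(12(3x^2 + 10x + 4), 12(-3y^2 - 2y + 16)).
At (-1, 4): H = diag(-36, -480).
Both eigenvalues are negative, so H is negative definite: a local maximum.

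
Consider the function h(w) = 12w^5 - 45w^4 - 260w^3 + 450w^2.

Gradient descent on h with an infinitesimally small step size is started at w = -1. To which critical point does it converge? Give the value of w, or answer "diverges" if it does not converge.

h'(w) = 60w(w - 5)(w - 1)(w + 3), so h'(-1) = -1440.
Gradient descent moves in the -h' direction, i.e. w is increasing.
The nearest critical point in that direction is w = 0, where h'' = 900 > 0 (a local minimum). The iterate converges there.

0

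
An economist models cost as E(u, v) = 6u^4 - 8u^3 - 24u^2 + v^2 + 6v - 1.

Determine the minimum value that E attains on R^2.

-74

E(u,v) separates as P(u) + Q(v) − 1, so its minimum is min P + min Q − 1.
P'(u) = 24u(u - 2)(u + 1) vanishes at u ∈ {-1, 0, 2}; Q'(v) = 2v + 6 vanishes at v ∈ {-3}.
Local minima of P (where P''>0): P(-1)=-10, P(2)=-64. Local minima of Q: Q(-3)=-9.
So the global minimum of E is P(2) + Q(-3) − 1 = -64 − 9 − 1 = -74, attained at (2, -3).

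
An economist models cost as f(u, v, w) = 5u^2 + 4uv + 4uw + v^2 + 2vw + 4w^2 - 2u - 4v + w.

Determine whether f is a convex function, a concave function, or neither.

f is quadratic, so its Hessian is the constant matrix H = [[10, 4, 4], [4, 2, 2], [4, 2, 8]].
Leading principal minors: 10, 4, 24.
All positive ⇒ H ≻ 0 ⇒ convex.

convex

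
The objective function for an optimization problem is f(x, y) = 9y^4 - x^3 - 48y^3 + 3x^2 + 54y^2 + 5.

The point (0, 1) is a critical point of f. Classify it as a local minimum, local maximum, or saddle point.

saddle point

The mixed partial ∂²f/∂x∂y is 0, so the Hessian at any point is diag(f_xx, f_yy) = diag(6(-x + 1), 36(3y^2 - 8y + 3)).
At (0, 1): H = diag(6, -72).
The eigenvalues have opposite signs, so H is indefinite: a saddle point.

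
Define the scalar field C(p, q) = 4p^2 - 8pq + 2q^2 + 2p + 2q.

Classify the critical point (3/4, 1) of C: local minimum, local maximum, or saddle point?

The Hessian of C is constant: H = [[8, -8], [-8, 4]].
det(H) = 8·4 − (-8)² = -32.
Since det(H) < 0, H is indefinite and the critical point is a saddle point.

saddle point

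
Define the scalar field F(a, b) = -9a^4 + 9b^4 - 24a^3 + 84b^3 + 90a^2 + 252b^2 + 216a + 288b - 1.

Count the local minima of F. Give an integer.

F separates as a function of a plus a function of b, so ∇F=0 decouples.
∂F/∂a = -36(a - 2)(a + 1)(a + 3) = 0 at a ∈ {-3, -1, 2}; ∂F/∂b = 36(b + 1)(b + 2)(b + 4) = 0 at b ∈ {-4, -2, -1}.
The Hessian is diagonal: diag(F_aa, F_bb). Second derivatives: F_aa(-3)=-360, F_aa(-1)=216, F_aa(2)=-540; F_bb(-4)=216, F_bb(-2)=-72, F_bb(-1)=108.
Local minima occur where both diagonal entries positive: (-1, -4), (-1, -1). Count: 2.

2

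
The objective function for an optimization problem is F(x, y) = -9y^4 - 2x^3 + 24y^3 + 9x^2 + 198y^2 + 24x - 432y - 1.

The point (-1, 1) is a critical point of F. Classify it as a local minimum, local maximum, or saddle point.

The mixed partial ∂²F/∂x∂y is 0, so the Hessian at any point is diag(F_xx, F_yy) = diag(6(-2x + 3), 36(-3y^2 + 4y + 11)).
At (-1, 1): H = diag(30, 432).
Both eigenvalues are positive, so H is positive definite: a local minimum.

local minimum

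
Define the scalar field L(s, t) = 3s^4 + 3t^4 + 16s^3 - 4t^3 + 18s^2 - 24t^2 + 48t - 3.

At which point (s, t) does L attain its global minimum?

(-3, -2)

L(s,t) separates as P(s) + Q(t) − 3, so its minimum is min P + min Q − 3.
P'(s) = 12s(s + 1)(s + 3) vanishes at s ∈ {-3, -1, 0}; Q'(t) = 12(t - 2)(t - 1)(t + 2) vanishes at t ∈ {-2, 1, 2}.
Local minima of P (where P''>0): P(-3)=-27, P(0)=0. Local minima of Q: Q(-2)=-112, Q(2)=16.
So the global minimum of L is P(-3) + Q(-2) − 3 = -27 − 112 − 3 = -142, attained at (-3, -2).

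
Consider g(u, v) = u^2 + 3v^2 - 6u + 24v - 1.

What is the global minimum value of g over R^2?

-58

g(u,v) separates as P(u) + Q(v) − 1, so its minimum is min P + min Q − 1.
P'(u) = 2u - 6 vanishes at u ∈ {3}; Q'(v) = 6v + 24 vanishes at v ∈ {-4}.
Local minima of P (where P''>0): P(3)=-9. Local minima of Q: Q(-4)=-48.
So the global minimum of g is P(3) + Q(-4) − 1 = -9 − 48 − 1 = -58, attained at (3, -4).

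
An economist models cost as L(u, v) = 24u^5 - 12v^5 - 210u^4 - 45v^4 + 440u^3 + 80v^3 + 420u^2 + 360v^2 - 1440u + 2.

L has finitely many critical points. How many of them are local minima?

4

L separates as a function of u plus a function of v, so ∇L=0 decouples.
∂L/∂u = 120(u - 4)(u - 3)(u - 1)(u + 1) = 0 at u ∈ {-1, 1, 3, 4}; ∂L/∂v = -60v(v - 2)(v + 2)(v + 3) = 0 at v ∈ {-3, -2, 0, 2}.
The Hessian is diagonal: diag(L_uu, L_vv). Second derivatives: L_uu(-1)=-4800, L_uu(1)=1440, L_uu(3)=-960, L_uu(4)=1800; L_vv(-3)=900, L_vv(-2)=-480, L_vv(0)=720, L_vv(2)=-2400.
Local minima occur where both diagonal entries positive: (1, -3), (1, 0), (4, -3), (4, 0). Count: 4.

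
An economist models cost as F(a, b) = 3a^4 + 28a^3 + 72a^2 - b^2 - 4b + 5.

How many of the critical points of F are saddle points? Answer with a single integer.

F separates as a function of a plus a function of b, so ∇F=0 decouples.
∂F/∂a = 12a(a + 3)(a + 4) = 0 at a ∈ {-4, -3, 0}; ∂F/∂b = -2(b + 2) = 0 at b ∈ {-2}.
The Hessian is diagonal: diag(F_aa, F_bb). Second derivatives: F_aa(-4)=48, F_aa(-3)=-36, F_aa(0)=144; F_bb(-2)=-2.
Saddle points occur where the two diagonal entries have opposite signs: (-4, -2), (0, -2). Count: 2.

2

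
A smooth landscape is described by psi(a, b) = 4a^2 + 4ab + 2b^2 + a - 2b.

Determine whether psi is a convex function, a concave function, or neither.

psi is quadratic, so its Hessian is the constant matrix H = [[8, 4], [4, 4]].
det(H) = 16, tr(H) = 12.
det(H) > 0 and tr(H) > 0, so H is positive definite everywhere: convex.

convex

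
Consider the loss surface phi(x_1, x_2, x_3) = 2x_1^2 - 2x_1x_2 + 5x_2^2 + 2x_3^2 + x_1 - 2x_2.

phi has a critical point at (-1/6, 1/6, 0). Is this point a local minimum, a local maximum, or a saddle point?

The Hessian is constant: H = [[4, -2, 0], [-2, 10, 0], [0, 0, 4]].
Leading principal minors: Δ₁ = 4, Δ₂ = 36, Δ₃ = 144.
All leading minors are positive, so H is positive definite: a local minimum.

local minimum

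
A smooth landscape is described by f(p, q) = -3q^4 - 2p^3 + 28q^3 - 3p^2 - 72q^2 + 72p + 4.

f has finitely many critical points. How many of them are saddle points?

f separates as a function of p plus a function of q, so ∇f=0 decouples.
∂f/∂p = -6(p - 3)(p + 4) = 0 at p ∈ {-4, 3}; ∂f/∂q = -12q(q - 4)(q - 3) = 0 at q ∈ {0, 3, 4}.
The Hessian is diagonal: diag(f_pp, f_qq). Second derivatives: f_pp(-4)=42, f_pp(3)=-42; f_qq(0)=-144, f_qq(3)=36, f_qq(4)=-48.
Saddle points occur where the two diagonal entries have opposite signs: (-4, 0), (-4, 4), (3, 3). Count: 3.

3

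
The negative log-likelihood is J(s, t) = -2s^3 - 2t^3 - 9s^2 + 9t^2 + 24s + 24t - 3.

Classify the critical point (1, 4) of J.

local maximum

The mixed partial ∂²J/∂s∂t is 0, so the Hessian at any point is diag(J_ss, J_tt) = diag(-6(2s + 3), 6(-2t + 3)).
At (1, 4): H = diag(-30, -30).
Both eigenvalues are negative, so H is negative definite: a local maximum.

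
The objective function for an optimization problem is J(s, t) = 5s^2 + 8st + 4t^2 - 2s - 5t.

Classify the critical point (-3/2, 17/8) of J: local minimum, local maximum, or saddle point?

The Hessian of J is constant: H = [[10, 8], [8, 8]].
det(H) = 10·8 − 8² = 16.
det(H) > 0 and tr(H) = 18 > 0, so H is positive definite and the point is a local minimum.

local minimum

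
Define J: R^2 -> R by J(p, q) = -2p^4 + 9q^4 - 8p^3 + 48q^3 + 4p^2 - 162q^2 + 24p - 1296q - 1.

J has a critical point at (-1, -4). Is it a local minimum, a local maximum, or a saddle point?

local minimum

The mixed partial ∂²J/∂p∂q is 0, so the Hessian at any point is diag(J_pp, J_qq) = diag(8(-3p^2 - 6p + 1), 36(3q^2 + 8q - 9)).
At (-1, -4): H = diag(32, 252).
Both eigenvalues are positive, so H is positive definite: a local minimum.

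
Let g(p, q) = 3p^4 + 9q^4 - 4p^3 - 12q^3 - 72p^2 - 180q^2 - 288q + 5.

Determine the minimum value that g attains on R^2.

g(p,q) separates as A(p) + B(q) + 5, so its minimum is min A + min B + 5.
A'(p) = 12p(p - 4)(p + 3) vanishes at p ∈ {-3, 0, 4}; B'(q) = 36(q - 4)(q + 1)(q + 2) vanishes at q ∈ {-2, -1, 4}.
Local minima of A (where A''>0): A(-3)=-297, A(4)=-640. Local minima of B: B(-2)=96, B(4)=-2496.
So the global minimum of g is A(4) + B(4) + 5 = -640 − 2496 + 5 = -3131, attained at (4, 4).

-3131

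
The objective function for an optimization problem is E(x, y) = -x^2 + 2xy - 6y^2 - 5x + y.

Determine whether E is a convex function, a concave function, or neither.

concave

E is quadratic, so its Hessian is the constant matrix H = [[-2, 2], [2, -12]].
det(H) = 20, tr(H) = -14.
det(H) > 0 and tr(H) < 0, so H is negative definite everywhere: concave.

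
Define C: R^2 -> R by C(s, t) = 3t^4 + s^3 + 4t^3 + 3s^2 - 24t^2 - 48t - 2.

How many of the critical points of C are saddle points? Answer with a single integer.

C separates as a function of s plus a function of t, so ∇C=0 decouples.
∂C/∂s = 3s(s + 2) = 0 at s ∈ {-2, 0}; ∂C/∂t = 12(t - 2)(t + 1)(t + 2) = 0 at t ∈ {-2, -1, 2}.
The Hessian is diagonal: diag(C_ss, C_tt). Second derivatives: C_ss(-2)=-6, C_ss(0)=6; C_tt(-2)=48, C_tt(-1)=-36, C_tt(2)=144.
Saddle points occur where the two diagonal entries have opposite signs: (-2, -2), (-2, 2), (0, -1). Count: 3.

3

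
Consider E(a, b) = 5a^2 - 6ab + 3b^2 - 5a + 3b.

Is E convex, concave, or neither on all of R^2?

E is quadratic, so its Hessian is the constant matrix H = [[10, -6], [-6, 6]].
det(H) = 24, tr(H) = 16.
det(H) > 0 and tr(H) > 0, so H is positive definite everywhere: convex.

convex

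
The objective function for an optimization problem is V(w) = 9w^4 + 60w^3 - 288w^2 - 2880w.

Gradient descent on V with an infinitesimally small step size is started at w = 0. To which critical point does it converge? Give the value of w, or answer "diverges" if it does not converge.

V'(w) = 36(w - 4)(w + 4)(w + 5), so V'(0) = -2880.
Gradient descent moves in the -V' direction, i.e. w is increasing.
The nearest critical point in that direction is w = 4, where V'' = 2592 > 0 (a local minimum). The iterate converges there.

4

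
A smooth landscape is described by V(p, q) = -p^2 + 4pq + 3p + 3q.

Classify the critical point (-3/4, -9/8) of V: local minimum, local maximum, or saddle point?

saddle point

The Hessian of V is constant: H = [[-2, 4], [4, 0]].
det(H) = (-2)·0 − 4² = -16.
Since det(H) < 0, H is indefinite and the critical point is a saddle point.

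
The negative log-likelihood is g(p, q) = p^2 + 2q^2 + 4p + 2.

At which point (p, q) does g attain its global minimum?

g(p,q) separates as A(p) + B(q) + 2, so its minimum is min A + min B + 2.
A'(p) = 2p + 4 vanishes at p ∈ {-2}; B'(q) = 4q vanishes at q ∈ {0}.
Local minima of A (where A''>0): A(-2)=-4. Local minima of B: B(0)=0.
So the global minimum of g is A(-2) + B(0) + 2 = -4 + 0 + 2 = -2, attained at (-2, 0).

(-2, 0)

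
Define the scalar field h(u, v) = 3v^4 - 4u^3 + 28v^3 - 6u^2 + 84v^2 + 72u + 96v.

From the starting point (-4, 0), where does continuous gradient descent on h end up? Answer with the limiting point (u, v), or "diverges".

h is separable, so gradient descent decouples: u follows -∂h/∂u, v follows -∂h/∂v.
∂h/∂u = -12(u - 2)(u + 3); at u=-4 this is -72, so u increases.
∂h/∂v = 12(v + 1)(v + 2)(v + 4); at v=0 this is 96, so v decreases.
u converges to its nearest critical value -3 (a local min of the u-part); v converges to -1. The iterate converges to (-3, -1).

(-3, -1)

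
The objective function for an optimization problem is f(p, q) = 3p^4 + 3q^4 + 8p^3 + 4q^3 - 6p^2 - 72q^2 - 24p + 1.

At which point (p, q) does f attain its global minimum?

(1, -4)

f(p,q) separates as A(p) + B(q) + 1, so its minimum is min A + min B + 1.
A'(p) = 12(p - 1)(p + 1)(p + 2) vanishes at p ∈ {-2, -1, 1}; B'(q) = 12q(q - 3)(q + 4) vanishes at q ∈ {-4, 0, 3}.
Local minima of A (where A''>0): A(-2)=8, A(1)=-19. Local minima of B: B(-4)=-640, B(3)=-297.
So the global minimum of f is A(1) + B(-4) + 1 = -19 − 640 + 1 = -658, attained at (1, -4).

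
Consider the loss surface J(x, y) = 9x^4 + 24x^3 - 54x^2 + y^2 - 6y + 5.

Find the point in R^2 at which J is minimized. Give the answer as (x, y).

(-3, 3)

J(x,y) separates as P(x) + Q(y) + 5, so its minimum is min P + min Q + 5.
P'(x) = 36x(x - 1)(x + 3) vanishes at x ∈ {-3, 0, 1}; Q'(y) = 2y - 6 vanishes at y ∈ {3}.
Local minima of P (where P''>0): P(-3)=-405, P(1)=-21. Local minima of Q: Q(3)=-9.
So the global minimum of J is P(-3) + Q(3) + 5 = -405 − 9 + 5 = -409, attained at (-3, 3).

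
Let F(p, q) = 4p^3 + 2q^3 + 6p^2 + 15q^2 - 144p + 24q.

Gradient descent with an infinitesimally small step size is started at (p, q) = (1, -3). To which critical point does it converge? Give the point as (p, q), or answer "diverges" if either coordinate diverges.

(3, -1)

F is separable, so gradient descent decouples: p follows -∂F/∂p, q follows -∂F/∂q.
∂F/∂p = 12(p - 3)(p + 4); at p=1 this is -120, so p increases.
∂F/∂q = 6(q + 1)(q + 4); at q=-3 this is -12, so q increases.
p converges to its nearest critical value 3 (a local min of the p-part); q converges to -1. The iterate converges to (3, -1).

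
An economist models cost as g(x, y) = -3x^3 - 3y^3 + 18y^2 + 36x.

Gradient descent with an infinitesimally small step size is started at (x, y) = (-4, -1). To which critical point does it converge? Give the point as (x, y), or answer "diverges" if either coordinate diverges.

(-2, 0)

g is separable, so gradient descent decouples: x follows -∂g/∂x, y follows -∂g/∂y.
∂g/∂x = -9(x - 2)(x + 2); at x=-4 this is -108, so x increases.
∂g/∂y = -9y(y - 4); at y=-1 this is -45, so y increases.
x converges to its nearest critical value -2 (a local min of the x-part); y converges to 0. The iterate converges to (-2, 0).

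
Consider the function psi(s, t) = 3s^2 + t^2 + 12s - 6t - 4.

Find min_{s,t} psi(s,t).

-25

psi(s,t) separates as P(s) + Q(t) − 4, so its minimum is min P + min Q − 4.
P'(s) = 6s + 12 vanishes at s ∈ {-2}; Q'(t) = 2(t - 3) vanishes at t ∈ {3}.
Local minima of P (where P''>0): P(-2)=-12. Local minima of Q: Q(3)=-9.
So the global minimum of psi is P(-2) + Q(3) − 4 = -12 − 9 − 4 = -25, attained at (-2, 3).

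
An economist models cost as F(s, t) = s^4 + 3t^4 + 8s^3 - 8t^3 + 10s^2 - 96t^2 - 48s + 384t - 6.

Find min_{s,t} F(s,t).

F(s,t) separates as P(s) + Q(t) − 6, so its minimum is min P + min Q − 6.
P'(s) = 4(s - 1)(s + 3)(s + 4) vanishes at s ∈ {-4, -3, 1}; Q'(t) = 12(t - 4)(t - 2)(t + 4) vanishes at t ∈ {-4, 2, 4}.
Local minima of P (where P''>0): P(-4)=96, P(1)=-29. Local minima of Q: Q(-4)=-1792, Q(4)=256.
So the global minimum of F is P(1) + Q(-4) − 6 = -29 − 1792 − 6 = -1827, attained at (1, -4).

-1827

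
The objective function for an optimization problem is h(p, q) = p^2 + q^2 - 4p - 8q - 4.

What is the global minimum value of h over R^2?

h(p,q) separates as A(p) + B(q) − 4, so its minimum is min A + min B − 4.
A'(p) = 2p - 4 vanishes at p ∈ {2}; B'(q) = 2q - 8 vanishes at q ∈ {4}.
Local minima of A (where A''>0): A(2)=-4. Local minima of B: B(4)=-16.
So the global minimum of h is A(2) + B(4) − 4 = -4 − 16 − 4 = -24, attained at (2, 4).

-24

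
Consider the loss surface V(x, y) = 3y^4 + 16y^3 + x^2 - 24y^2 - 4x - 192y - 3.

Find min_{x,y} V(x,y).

V(x,y) separates as P(x) + Q(y) − 3, so its minimum is min P + min Q − 3.
P'(x) = 2x - 4 vanishes at x ∈ {2}; Q'(y) = 12(y - 2)(y + 2)(y + 4) vanishes at y ∈ {-4, -2, 2}.
Local minima of P (where P''>0): P(2)=-4. Local minima of Q: Q(-4)=128, Q(2)=-304.
So the global minimum of V is P(2) + Q(2) − 3 = -4 − 304 − 3 = -311, attained at (2, 2).

-311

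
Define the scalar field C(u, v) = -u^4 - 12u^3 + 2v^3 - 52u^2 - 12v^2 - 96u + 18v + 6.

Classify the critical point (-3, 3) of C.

local minimum

The mixed partial ∂²C/∂u∂v is 0, so the Hessian at any point is diag(C_uu, C_vv) = diag(-4(3u^2 + 18u + 26), 12(v - 2)).
At (-3, 3): H = diag(4, 12).
Both eigenvalues are positive, so H is positive definite: a local minimum.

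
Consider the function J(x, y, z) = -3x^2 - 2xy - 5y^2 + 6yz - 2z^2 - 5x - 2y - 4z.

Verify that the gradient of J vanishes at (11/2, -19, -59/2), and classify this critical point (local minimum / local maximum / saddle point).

∇J = (-6x - 2y - 5, -2x - 10y + 6z - 2, 6y - 4z - 4); substituting (11/2, -19, -59/2) gives ∇J = (0, 0, 0), so (11/2, -19, -59/2) is indeed a critical point.
The Hessian is constant: H = [[-6, -2, 0], [-2, -10, 6], [0, 6, -4]].
Leading principal minors: Δ₁ = -6, Δ₂ = 56, Δ₃ = -8.
The minors alternate sign starting negative (−, +, −), so H is negative definite: a local maximum.

local maximum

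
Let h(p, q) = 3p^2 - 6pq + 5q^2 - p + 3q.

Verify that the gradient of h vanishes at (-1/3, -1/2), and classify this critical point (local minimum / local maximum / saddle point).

∇h = (6p - 6q - 1, -6p + 10q + 3); substituting (-1/3, -1/2) gives ∇h = (0, 0), so (-1/3, -1/2) is indeed a critical point.
The Hessian of h is constant: H = [[6, -6], [-6, 10]].
det(H) = 6·10 − (-6)² = 24.
det(H) > 0 and tr(H) = 16 > 0, so H is positive definite and the point is a local minimum.

local minimum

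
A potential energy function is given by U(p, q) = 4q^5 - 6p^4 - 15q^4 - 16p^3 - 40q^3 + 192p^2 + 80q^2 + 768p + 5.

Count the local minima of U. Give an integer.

2

U separates as a function of p plus a function of q, so ∇U=0 decouples.
∂U/∂p = -24(p - 4)(p + 2)(p + 4) = 0 at p ∈ {-4, -2, 4}; ∂U/∂q = 20q(q - 4)(q - 1)(q + 2) = 0 at q ∈ {-2, 0, 1, 4}.
The Hessian is diagonal: diag(U_pp, U_qq). Second derivatives: U_pp(-4)=-384, U_pp(-2)=288, U_pp(4)=-1152; U_qq(-2)=-720, U_qq(0)=160, U_qq(1)=-180, U_qq(4)=1440.
Local minima occur where both diagonal entries positive: (-2, 0), (-2, 4). Count: 2.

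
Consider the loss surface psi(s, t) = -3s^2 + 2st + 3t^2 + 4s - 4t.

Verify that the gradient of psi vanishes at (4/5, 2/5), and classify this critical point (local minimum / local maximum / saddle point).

saddle point

∇psi = (-6s + 2t + 4, 2s + 6t - 4); substituting (4/5, 2/5) gives ∇psi = (0, 0), so (4/5, 2/5) is indeed a critical point.
The Hessian of psi is constant: H = [[-6, 2], [2, 6]].
det(H) = (-6)·6 − 2² = -40.
Since det(H) < 0, H is indefinite and the critical point is a saddle point.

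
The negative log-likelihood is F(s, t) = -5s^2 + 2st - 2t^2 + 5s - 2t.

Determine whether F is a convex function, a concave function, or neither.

concave

F is quadratic, so its Hessian is the constant matrix H = [[-10, 2], [2, -4]].
det(H) = 36, tr(H) = -14.
det(H) > 0 and tr(H) < 0, so H is negative definite everywhere: concave.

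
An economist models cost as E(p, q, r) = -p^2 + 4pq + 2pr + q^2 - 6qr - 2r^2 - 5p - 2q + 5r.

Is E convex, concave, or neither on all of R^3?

E is quadratic, so its Hessian is the constant matrix H = [[-2, 4, 2], [4, 2, -6], [2, -6, -4]].
Leading principal minors: -2, -20, 48.
Neither pattern holds ⇒ H is indefinite ⇒ neither convex nor concave.

neither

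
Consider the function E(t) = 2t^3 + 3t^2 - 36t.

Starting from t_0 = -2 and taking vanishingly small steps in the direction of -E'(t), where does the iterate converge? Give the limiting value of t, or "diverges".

2

E'(t) = 6(t - 2)(t + 3), so E'(-2) = -24.
Gradient descent moves in the -E' direction, i.e. t is increasing.
The nearest critical point in that direction is t = 2, where E'' = 30 > 0 (a local minimum). The iterate converges there.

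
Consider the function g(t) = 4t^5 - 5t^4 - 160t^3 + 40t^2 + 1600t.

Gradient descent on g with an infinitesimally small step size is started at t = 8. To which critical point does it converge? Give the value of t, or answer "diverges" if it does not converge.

5

g'(t) = 20(t - 5)(t - 2)(t + 2)(t + 4), so g'(8) = 43200.
Gradient descent moves in the -g' direction, i.e. t is decreasing.
The nearest critical point in that direction is t = 5, where g'' = 3780 > 0 (a local minimum). The iterate converges there.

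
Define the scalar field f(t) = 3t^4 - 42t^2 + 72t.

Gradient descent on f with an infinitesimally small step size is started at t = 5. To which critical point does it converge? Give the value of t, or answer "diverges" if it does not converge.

f'(t) = 12(t - 2)(t - 1)(t + 3), so f'(5) = 1152.
Gradient descent moves in the -f' direction, i.e. t is decreasing.
The nearest critical point in that direction is t = 2, where f'' = 60 > 0 (a local minimum). The iterate converges there.

2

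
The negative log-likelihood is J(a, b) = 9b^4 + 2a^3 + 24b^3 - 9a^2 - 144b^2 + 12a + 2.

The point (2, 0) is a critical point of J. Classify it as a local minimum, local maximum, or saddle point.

The mixed partial ∂²J/∂a∂b is 0, so the Hessian at any point is diag(J_aa, J_bb) = diag(6(2a - 3), 36(3b^2 + 4b - 8)).
At (2, 0): H = diag(6, -288).
The eigenvalues have opposite signs, so H is indefinite: a saddle point.

saddle point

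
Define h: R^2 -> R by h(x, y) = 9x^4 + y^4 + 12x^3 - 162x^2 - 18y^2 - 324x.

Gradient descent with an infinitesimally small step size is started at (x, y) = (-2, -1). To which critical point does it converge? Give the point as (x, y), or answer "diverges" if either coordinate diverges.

h is separable, so gradient descent decouples: x follows -∂h/∂x, y follows -∂h/∂y.
∂h/∂x = 36(x - 3)(x + 1)(x + 3); at x=-2 this is 180, so x decreases.
∂h/∂y = 4y(y - 3)(y + 3); at y=-1 this is 32, so y decreases.
x converges to its nearest critical value -3 (a local min of the x-part); y converges to -3. The iterate converges to (-3, -3).

(-3, -3)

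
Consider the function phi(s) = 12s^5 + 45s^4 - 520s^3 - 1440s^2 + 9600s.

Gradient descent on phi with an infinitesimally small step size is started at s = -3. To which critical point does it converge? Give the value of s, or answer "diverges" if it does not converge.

-4

phi'(s) = 60(s - 4)(s - 2)(s + 4)(s + 5), so phi'(-3) = 4200.
Gradient descent moves in the -phi' direction, i.e. s is decreasing.
The nearest critical point in that direction is s = -4, where phi'' = 2880 > 0 (a local minimum). The iterate converges there.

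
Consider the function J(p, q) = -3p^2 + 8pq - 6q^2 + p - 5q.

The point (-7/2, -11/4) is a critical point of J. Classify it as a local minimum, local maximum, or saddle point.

The Hessian of J is constant: H = [[-6, 8], [8, -12]].
det(H) = (-6)·(-12) − 8² = 8.
det(H) > 0 and tr(H) = -18 < 0, so H is negative definite and the point is a local maximum.

local maximum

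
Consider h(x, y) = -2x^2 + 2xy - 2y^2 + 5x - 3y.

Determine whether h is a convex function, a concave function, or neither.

concave

h is quadratic, so its Hessian is the constant matrix H = [[-4, 2], [2, -4]].
det(H) = 12, tr(H) = -8.
det(H) > 0 and tr(H) < 0, so H is negative definite everywhere: concave.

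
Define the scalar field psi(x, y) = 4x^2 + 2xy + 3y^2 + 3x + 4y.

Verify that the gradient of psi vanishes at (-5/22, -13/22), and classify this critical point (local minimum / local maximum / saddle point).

∇psi = (8x + 2y + 3, 2x + 6y + 4); substituting (-5/22, -13/22) gives ∇psi = (0, 0), so (-5/22, -13/22) is indeed a critical point.
The Hessian of psi is constant: H = [[8, 2], [2, 6]].
det(H) = 8·6 − 2² = 44.
det(H) > 0 and tr(H) = 14 > 0, so H is positive definite and the point is a local minimum.

local minimum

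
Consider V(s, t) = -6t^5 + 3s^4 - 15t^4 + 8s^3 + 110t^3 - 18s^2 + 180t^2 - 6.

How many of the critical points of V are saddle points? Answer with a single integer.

V separates as a function of s plus a function of t, so ∇V=0 decouples.
∂V/∂s = 12s(s - 1)(s + 3) = 0 at s ∈ {-3, 0, 1}; ∂V/∂t = -30t(t - 3)(t + 1)(t + 4) = 0 at t ∈ {-4, -1, 0, 3}.
The Hessian is diagonal: diag(V_ss, V_tt). Second derivatives: V_ss(-3)=144, V_ss(0)=-36, V_ss(1)=48; V_tt(-4)=2520, V_tt(-1)=-360, V_tt(0)=360, V_tt(3)=-2520.
Saddle points occur where the two diagonal entries have opposite signs: (-3, -1), (-3, 3), (0, -4), (0, 0), (1, -1), (1, 3). Count: 6.

6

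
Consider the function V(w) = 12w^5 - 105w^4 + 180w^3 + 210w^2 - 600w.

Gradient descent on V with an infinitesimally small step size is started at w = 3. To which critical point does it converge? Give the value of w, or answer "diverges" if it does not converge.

V'(w) = 60(w - 5)(w - 2)(w - 1)(w + 1), so V'(3) = -960.
Gradient descent moves in the -V' direction, i.e. w is increasing.
The nearest critical point in that direction is w = 5, where V'' = 4320 > 0 (a local minimum). The iterate converges there.

5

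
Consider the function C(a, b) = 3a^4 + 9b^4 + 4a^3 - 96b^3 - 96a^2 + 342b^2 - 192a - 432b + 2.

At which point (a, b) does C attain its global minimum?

C(a,b) separates as P(a) + Q(b) + 2, so its minimum is min P + min Q + 2.
P'(a) = 12(a - 4)(a + 1)(a + 4) vanishes at a ∈ {-4, -1, 4}; Q'(b) = 36(b - 4)(b - 3)(b - 1) vanishes at b ∈ {1, 3, 4}.
Local minima of P (where P''>0): P(-4)=-256, P(4)=-1280. Local minima of Q: Q(1)=-177, Q(4)=-96.
So the global minimum of C is P(4) + Q(1) + 2 = -1280 − 177 + 2 = -1455, attained at (4, 1).

(4, 1)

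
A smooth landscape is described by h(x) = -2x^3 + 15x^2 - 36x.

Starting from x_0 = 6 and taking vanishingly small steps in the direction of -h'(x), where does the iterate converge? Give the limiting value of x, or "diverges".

h'(x) = -6(x - 3)(x - 2), so h'(6) = -72.
Gradient descent moves in the -h' direction, i.e. x is increasing.
There is no critical point above x=6, and h' keeps the same sign, so the iterate runs off to +∞.

diverges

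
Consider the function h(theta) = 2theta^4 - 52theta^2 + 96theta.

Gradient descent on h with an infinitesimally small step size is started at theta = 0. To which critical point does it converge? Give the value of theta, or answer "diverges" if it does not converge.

h'(theta) = 8(theta - 3)(theta - 1)(theta + 4), so h'(0) = 96.
Gradient descent moves in the -h' direction, i.e. theta is decreasing.
The nearest critical point in that direction is theta = -4, where h'' = 280 > 0 (a local minimum). The iterate converges there.

-4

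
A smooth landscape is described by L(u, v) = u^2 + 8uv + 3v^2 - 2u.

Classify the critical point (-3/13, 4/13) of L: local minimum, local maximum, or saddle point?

The Hessian of L is constant: H = [[2, 8], [8, 6]].
det(H) = 2·6 − 8² = -52.
Since det(H) < 0, H is indefinite and the critical point is a saddle point.

saddle point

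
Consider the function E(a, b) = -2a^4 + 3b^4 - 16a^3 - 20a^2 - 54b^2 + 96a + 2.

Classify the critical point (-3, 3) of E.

The mixed partial ∂²E/∂a∂b is 0, so the Hessian at any point is diag(E_aa, E_bb) = diag(-8(3a^2 + 12a + 5), 36(b^2 - 3)).
At (-3, 3): H = diag(32, 216).
Both eigenvalues are positive, so H is positive definite: a local minimum.

local minimum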